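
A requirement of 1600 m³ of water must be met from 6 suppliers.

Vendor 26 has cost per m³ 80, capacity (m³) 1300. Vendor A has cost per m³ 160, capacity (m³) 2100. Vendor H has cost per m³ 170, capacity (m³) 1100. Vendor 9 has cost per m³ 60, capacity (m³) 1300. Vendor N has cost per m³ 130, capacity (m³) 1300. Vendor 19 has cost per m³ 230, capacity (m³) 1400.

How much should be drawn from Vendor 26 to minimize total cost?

Use suppliers in increasing cost order.
Take 1300 from Vendor 9 at 60 ; need 300 more.
Take 300 from Vendor 26 at 80 to finish.
Vendor N, Vendor A, Vendor H, Vendor 19: unused.

300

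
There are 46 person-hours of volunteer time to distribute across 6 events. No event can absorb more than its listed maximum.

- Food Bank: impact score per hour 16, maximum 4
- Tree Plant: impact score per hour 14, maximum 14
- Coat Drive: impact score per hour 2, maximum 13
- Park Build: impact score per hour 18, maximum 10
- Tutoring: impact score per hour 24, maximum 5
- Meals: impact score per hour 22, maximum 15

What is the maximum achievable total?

862

Order the events by impact score per hour: Tutoring 24 > Meals 22 > Park Build 18 > Food Bank 16 > Tree Plant 14 > Coat Drive 2.
Tutoring: +5 to 5 (cap) → 41 left.
Meals: +15 to 15 (cap) → 26 left.
Park Build takes 10 to reach its cap of 10 → 16 left.
Food Bank: +4 to 4 (cap) → 12 left.
Only 12 left; Tree Plant takes them to reach 12.
Total = 16×4 + 14×12 + 18×10 + 24×5 + 22×15 = 862.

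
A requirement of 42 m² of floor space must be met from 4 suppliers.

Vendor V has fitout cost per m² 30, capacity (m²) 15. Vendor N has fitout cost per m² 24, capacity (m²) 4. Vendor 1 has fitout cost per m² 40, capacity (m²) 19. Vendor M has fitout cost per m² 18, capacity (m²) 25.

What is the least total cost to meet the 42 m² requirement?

Cheapest first:
Take 25 from Vendor M at 18 → need 17 more.
Vendor N at 24: take all 4 m² → 13 still needed.
Take 13 from Vendor V at 30 to finish.
Vendor 1: unused.
Cost = 25×18 + 4×24 + 13×30 = 936.

936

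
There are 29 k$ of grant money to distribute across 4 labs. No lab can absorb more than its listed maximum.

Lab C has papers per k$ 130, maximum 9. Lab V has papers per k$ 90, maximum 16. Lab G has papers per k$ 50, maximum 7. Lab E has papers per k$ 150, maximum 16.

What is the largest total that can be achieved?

Rank by papers per k$: Lab E 150 > Lab C 130 > Lab V 90 > Lab G 50.
Lab E: +16 to 16 (cap) ; 13 left.
Give Lab C 9 to hit its cap of 9 ; 4 left.
Only 4 left; Lab V takes them to reach 4.
Total = 130×9 + 90×4 + 150×16 = 3930.

3930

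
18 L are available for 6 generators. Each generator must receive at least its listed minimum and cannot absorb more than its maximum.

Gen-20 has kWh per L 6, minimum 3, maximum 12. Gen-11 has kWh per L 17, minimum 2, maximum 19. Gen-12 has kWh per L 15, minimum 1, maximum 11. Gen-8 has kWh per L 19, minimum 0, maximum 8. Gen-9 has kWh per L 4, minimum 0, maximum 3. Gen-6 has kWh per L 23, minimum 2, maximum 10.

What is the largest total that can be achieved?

Meeting every minimum uses 3+2+1+0+0+2 = 8 L, leaving 10.
Highest kWh per L first: Gen-6 23 > Gen-8 19 > Gen-11 17 > Gen-12 15 > Gen-20 6 > Gen-9 4.
Gen-6 takes 8 more to reach its cap of 10 — 2 left.
Gen-8 has room for 8 more but only 2 remain, so it gets 2.
Total = 6×3 + 17×2 + 15×1 + 19×2 + 23×10 = 335.

335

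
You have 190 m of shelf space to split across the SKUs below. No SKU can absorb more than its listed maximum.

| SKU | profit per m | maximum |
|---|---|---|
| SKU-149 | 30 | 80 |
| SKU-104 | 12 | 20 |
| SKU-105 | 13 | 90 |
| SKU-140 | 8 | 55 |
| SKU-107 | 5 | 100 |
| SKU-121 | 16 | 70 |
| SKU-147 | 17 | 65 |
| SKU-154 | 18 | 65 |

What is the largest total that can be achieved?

4335

Order the SKUs by profit per m: SKU-149 30 > SKU-154 18 > SKU-147 17 > SKU-121 16 > SKU-105 13 > SKU-104 12 > SKU-140 8 > SKU-107 5.
Give SKU-149 80 to hit its cap of 80 — 110 left.
Give SKU-154 65 to hit its cap of 65 — 45 left.
SKU-147: +45 (room for 65) → 45. Pool exhausted.
Total = 30×80 + 17×45 + 18×65 = 4335.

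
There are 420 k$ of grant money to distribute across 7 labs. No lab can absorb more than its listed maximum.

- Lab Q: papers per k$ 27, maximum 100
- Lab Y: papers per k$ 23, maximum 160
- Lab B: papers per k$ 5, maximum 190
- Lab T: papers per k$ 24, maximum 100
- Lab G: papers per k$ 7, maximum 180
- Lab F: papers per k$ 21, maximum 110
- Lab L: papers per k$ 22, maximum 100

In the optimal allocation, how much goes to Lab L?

Rank by papers per k$: Lab Q 27 > Lab T 24 > Lab Y 23 > Lab L 22 > Lab F 21 > Lab G 7 > Lab B 5.
Give Lab Q 100 to hit its cap of 100 — 320 left.
Lab T takes 100 to reach its cap of 100 — 220 left.
Lab Y takes 160 to reach its cap of 160 — 60 left.
Lab L has room for 100 but only 60 remain, so it gets 60.

60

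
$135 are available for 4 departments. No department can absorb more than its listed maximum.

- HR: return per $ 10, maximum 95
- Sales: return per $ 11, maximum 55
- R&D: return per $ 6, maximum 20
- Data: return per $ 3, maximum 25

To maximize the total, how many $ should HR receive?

Rank by return per $: Sales 11 > HR 10 > R&D 6 > Data 3.
Give Sales 55 to hit its cap of 55 → 80 left.
HR: +80 (room for 95) → 80. Pool exhausted.

80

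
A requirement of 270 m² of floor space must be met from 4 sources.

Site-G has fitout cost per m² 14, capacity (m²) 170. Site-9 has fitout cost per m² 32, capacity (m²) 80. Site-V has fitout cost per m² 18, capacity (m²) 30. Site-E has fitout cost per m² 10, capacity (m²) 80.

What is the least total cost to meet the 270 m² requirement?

3540

Cheapest first:
Site-E at 10: take all 80 m² — 190 still needed.
Site-G (14): use full 170 — 20 m² to go.
Site-V at 18: take 20 of its 30 — requirement met.
Site-9: unused.
Cost = 80×10 + 170×14 + 20×18 = 3540.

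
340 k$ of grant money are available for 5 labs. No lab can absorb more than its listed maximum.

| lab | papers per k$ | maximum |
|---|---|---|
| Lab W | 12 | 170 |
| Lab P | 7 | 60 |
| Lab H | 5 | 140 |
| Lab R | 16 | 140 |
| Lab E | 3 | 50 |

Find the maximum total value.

Highest papers per k$ first: Lab R 16 > Lab W 12 > Lab P 7 > Lab H 5 > Lab E 3.
Give Lab R 140 to hit its cap of 140 ; 200 left.
Lab W takes 170 to reach its cap of 170 ; 30 left.
Lab P has room for 60 but only 30 remain, so it gets 30.
Total = 12×170 + 7×30 + 16×140 = 4490.

4490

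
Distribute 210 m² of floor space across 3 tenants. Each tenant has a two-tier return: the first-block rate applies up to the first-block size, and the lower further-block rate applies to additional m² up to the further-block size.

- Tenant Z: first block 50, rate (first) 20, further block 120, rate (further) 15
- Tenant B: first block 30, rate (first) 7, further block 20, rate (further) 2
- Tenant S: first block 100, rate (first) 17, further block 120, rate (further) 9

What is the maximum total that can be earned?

3600

Treat each block as its own option and order by rate: Tenant Z/T1 20 > Tenant S/T1 17 > Tenant Z/T2 15 > Tenant S/T2 9 > Tenant B/T1 7 > Tenant B/T2 2.
Tenant Z/T1 (20): +50 → 160 left.
Tenant S T1 at 17: fill all 100 → 60 left.
60 remain; put them into Tenant Z T2 at 15.
Total = 20×50 + 17×100 + 15×60 = 3600.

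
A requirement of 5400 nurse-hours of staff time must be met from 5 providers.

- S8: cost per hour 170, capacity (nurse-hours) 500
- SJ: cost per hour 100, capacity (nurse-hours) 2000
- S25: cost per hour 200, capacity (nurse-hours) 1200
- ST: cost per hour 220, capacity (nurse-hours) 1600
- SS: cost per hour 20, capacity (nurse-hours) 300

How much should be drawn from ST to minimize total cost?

Fill from the cheapest provider first.
Take 300 from SS at 20 — need 5100 more.
SJ at 100: take all 2000 nurse-hours — 3100 still needed.
Take 500 from S8 at 170 — need 2600 more.
Take 1200 from S25 at 200 — need 1400 more.
Take 1400 from ST at 220 to finish.

1400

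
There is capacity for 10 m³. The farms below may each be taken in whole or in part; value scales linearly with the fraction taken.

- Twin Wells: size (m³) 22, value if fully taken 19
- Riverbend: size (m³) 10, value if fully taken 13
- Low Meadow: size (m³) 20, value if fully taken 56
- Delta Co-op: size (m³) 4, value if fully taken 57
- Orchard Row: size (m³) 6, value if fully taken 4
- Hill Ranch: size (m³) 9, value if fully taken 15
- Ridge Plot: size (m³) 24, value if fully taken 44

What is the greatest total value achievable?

Best value per unit of size first: Delta Co-op 57/4≈14.2, Low Meadow 56/20≈2.8, Ridge Plot 44/24≈1.83, Hill Ranch 15/9≈1.67, Riverbend 13/10≈1.3, Twin Wells 19/22≈0.864, Orchard Row 4/6≈0.667.
Take all of Delta Co-op (4 m³, value 57) ; 6 m³ left.
Fill the last 6 m³ with part of Low Meadow: 6/20 of it earns 16.8.
Total value = 73.8.

73.8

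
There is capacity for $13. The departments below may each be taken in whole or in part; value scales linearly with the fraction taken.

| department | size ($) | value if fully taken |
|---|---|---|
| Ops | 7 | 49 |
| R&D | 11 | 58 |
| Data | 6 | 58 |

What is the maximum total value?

Rank by value-to-size ratio: Data 58/6≈9.67, Ops 49/7≈7, R&D 58/11≈5.27.
All 6 $ of Data fit (value 58) → 7 remain.
Ops: take in full, 7 $ for value 49 → 0 left.
Total value = 107.

107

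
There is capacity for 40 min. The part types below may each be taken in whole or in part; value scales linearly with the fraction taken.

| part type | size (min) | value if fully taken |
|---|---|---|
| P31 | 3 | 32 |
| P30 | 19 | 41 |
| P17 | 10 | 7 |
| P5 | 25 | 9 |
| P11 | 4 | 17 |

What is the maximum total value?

Sort by value density: P31 32/3≈10.7, P11 17/4≈4.25, P30 41/19≈2.16, P17 7/10≈0.7, P5 9/25≈0.36.
All 3 min of P31 fit (value 32) — 37 remain.
All 4 min of P11 fit (value 17) — 33 remain.
Take all of P30 (19 min, value 41) — 14 min left.
All 10 min of P17 fit (value 7) — 4 remain.
Fill the last 4 min with part of P5: 4/25 of it earns 1.44.
Total value = 98.44.

98.44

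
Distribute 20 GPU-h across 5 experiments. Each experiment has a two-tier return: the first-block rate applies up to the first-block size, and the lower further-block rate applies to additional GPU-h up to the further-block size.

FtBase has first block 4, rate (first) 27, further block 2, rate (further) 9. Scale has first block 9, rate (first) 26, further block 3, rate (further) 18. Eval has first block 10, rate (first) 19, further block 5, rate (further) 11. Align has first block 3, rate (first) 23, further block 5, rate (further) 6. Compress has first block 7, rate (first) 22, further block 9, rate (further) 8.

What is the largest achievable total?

499

Order all 10 blocks by rate: FtBase/T1 27 > Scale/T1 26 > Align/T1 23 > Compress/T1 22 > Eval/T1 19 > Scale/T2 18 > Eval/T2 11 > FtBase/T2 9 > Compress/T2 8 > Align/T2 6.
FtBase T1 at 27: fill all 4 — 16 left.
Fill Scale T1 block (9 at 26) — 7 left.
Align T1 at 23: fill all 3 — 4 left.
Compress T1 at 22: only 4 left, fill 4.
Total = 27×4 + 26×9 + 23×3 + 22×4 = 499.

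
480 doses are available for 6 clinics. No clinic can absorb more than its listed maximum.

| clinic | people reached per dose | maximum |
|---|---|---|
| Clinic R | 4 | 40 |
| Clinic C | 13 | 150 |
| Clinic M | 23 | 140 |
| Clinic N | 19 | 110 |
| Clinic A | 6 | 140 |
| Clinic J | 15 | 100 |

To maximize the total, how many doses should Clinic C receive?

130

Order the clinics by people reached per dose: Clinic M 23 > Clinic N 19 > Clinic J 15 > Clinic C 13 > Clinic A 6 > Clinic R 4.
Give Clinic M 140 to hit its cap of 140 → 340 left.
Clinic N takes 110 to reach its cap of 110 → 230 left.
Give Clinic J 100 to hit its cap of 100 → 130 left.
Only 130 left; Clinic C takes them to reach 130.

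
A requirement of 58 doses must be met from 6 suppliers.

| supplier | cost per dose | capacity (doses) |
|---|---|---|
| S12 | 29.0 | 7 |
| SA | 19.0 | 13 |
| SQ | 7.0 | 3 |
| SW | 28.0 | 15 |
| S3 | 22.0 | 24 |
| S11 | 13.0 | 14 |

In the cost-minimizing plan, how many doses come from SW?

4

Fill from the cheapest supplier first.
Take 3 from SQ at 7.0 — need 55 more.
S11 at 13.0: take all 14 doses — 41 still needed.
Take 13 from SA at 19.0 — need 28 more.
Take 24 from S3 at 22.0 — need 4 more.
Take 4 from SW at 28.0 to finish.
S12: unused.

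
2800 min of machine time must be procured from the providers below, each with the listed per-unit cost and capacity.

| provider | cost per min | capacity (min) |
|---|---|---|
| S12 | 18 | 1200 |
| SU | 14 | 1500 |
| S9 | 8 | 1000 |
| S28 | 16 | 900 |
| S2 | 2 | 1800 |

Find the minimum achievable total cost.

Cheapest first:
S2 at 2: take all 1800 min — 1000 still needed.
S9 at 8: take all 1000 min — 0 still needed.
SU, S28, S12: unused.
Cost = 1800×2 + 1000×8 = 11600.

11600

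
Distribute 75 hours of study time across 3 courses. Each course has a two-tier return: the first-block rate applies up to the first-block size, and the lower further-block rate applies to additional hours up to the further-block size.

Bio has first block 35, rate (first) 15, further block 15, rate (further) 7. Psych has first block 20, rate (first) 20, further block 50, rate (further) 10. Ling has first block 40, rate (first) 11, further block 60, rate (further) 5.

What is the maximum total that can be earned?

1145

Order all 6 blocks by rate: Psych/T1 20 > Bio/T1 15 > Ling/T1 11 > Psych/T2 10 > Bio/T2 7 > Ling/T2 5.
Psych T1 at 20: fill all 20 — 55 left.
Bio/T1 (15): +35 — 20 left.
Ling/T1: +20 of 40 at 11; pool empty.
Total = 20×20 + 15×35 + 11×20 = 1145.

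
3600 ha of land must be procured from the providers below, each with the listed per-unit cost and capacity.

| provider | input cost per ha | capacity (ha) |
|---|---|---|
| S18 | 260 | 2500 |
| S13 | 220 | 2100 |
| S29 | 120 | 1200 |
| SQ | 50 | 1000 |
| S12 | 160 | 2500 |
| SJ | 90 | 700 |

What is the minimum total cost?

Fill from the cheapest provider first.
Take 1000 from SQ at 50 ; need 2600 more.
Take 700 from SJ at 90 ; need 1900 more.
S29 (120): use full 1200 ; 700 ha to go.
Take 700 from S12 at 160 to finish.
S13, S18: unused.
Cost = 1000×50 + 700×90 + 1200×120 + 700×160 = 369000.

369000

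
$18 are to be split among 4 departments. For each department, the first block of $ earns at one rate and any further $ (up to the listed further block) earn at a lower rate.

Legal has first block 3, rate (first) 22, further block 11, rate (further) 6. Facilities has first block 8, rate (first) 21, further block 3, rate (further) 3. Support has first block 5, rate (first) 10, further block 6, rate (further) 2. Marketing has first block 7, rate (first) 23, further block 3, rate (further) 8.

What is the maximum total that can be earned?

395

Rank every tier by rate: Marketing/T1 23 > Legal/T1 22 > Facilities/T1 21 > Support/T1 10 > Marketing/T2 8 > Legal/T2 6 > Facilities/T2 3 > Support/T2 2.
Fill Marketing T1 block (7 at 23) — 11 left.
Legal T1 at 22: fill all 3 — 8 left.
Facilities T1 at 21: fill all 8 — 0 left.
Total = 23×7 + 22×3 + 21×8 = 395.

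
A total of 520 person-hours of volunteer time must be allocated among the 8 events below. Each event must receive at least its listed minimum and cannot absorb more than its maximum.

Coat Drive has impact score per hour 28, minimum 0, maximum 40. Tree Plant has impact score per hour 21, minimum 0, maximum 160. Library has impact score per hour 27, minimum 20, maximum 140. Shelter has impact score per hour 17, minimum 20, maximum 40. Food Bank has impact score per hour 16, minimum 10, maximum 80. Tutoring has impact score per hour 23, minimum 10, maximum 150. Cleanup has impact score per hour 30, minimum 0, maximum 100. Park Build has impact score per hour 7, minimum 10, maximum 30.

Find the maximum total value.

12970

Meeting every minimum uses 0+0+20+20+10+10+0+10 = 70 person-hours, leaving 450.
Rank by impact score per hour: Cleanup 30 > Coat Drive 28 > Library 27 > Tutoring 23 > Tree Plant 21 > Shelter 17 > Food Bank 16 > Park Build 7.
Cleanup: +100 to 100 (cap) ; 350 left.
Give Coat Drive 40 more to hit its cap of 40 ; 310 left.
Library: +120 to 140 (cap) ; 190 left.
Give Tutoring 140 more to hit its cap of 150 ; 50 left.
Tree Plant: +50 (room for 160) → 50. Pool exhausted.
Total = 28×40 + 21×50 + 27×140 + 17×20 + 16×10 + 23×150 + 30×100 + 7×10 = 12970.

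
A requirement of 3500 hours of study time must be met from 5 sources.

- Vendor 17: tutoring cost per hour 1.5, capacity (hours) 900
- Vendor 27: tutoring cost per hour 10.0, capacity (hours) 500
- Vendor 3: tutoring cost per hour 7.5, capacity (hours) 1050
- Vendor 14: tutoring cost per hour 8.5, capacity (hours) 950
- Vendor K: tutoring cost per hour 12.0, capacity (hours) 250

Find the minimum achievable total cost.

Fill from the cheapest source first.
Take 900 from Vendor 17 at 1.5 — need 2600 more.
Vendor 3 at 7.5: take all 1050 hours — 1550 still needed.
Vendor 14 (8.5): use full 950 — 600 hours to go.
Vendor 27 at 10.0: take all 500 hours — 100 still needed.
Vendor K at 12.0: take 100 of its 250 — requirement met.
Cost = 900×1.5 + 1050×7.5 + 950×8.5 + 500×10.0 + 100×12.0 = 23500.

23500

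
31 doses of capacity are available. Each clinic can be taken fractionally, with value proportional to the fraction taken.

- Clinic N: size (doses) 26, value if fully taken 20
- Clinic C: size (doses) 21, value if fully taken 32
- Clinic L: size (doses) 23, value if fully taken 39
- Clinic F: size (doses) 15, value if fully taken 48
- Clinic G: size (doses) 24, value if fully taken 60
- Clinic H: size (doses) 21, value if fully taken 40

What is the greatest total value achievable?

Sort by value density: Clinic F 48/15≈3.2, Clinic G 60/24≈2.5, Clinic H 40/21≈1.9, Clinic L 39/23≈1.7, Clinic C 32/21≈1.52, Clinic N 20/26≈0.769.
All 15 doses of Clinic F fit (value 48) ; 16 remain.
16 doses left: a 16/24 share of Clinic G gives 60×16/24 = 40.
Total value = 88.

88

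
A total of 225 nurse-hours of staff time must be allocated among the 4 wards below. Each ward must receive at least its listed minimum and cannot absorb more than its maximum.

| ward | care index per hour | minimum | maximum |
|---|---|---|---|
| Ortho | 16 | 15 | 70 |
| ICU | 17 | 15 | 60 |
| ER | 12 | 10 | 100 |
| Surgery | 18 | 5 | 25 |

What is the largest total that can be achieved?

Meeting every minimum uses 15+15+10+5 = 45 nurse-hours, leaving 180.
Order the wards by care index per hour: Surgery 18 > ICU 17 > Ortho 16 > ER 12.
Surgery: +20 to 25 (cap) — 160 left.
ICU: +45 to 60 (cap) — 115 left.
Give Ortho 55 more to hit its cap of 70 — 60 left.
ER: +60 (room for 90) → 70. Pool exhausted.
Total = 16×70 + 17×60 + 12×70 + 18×25 = 3430.

3430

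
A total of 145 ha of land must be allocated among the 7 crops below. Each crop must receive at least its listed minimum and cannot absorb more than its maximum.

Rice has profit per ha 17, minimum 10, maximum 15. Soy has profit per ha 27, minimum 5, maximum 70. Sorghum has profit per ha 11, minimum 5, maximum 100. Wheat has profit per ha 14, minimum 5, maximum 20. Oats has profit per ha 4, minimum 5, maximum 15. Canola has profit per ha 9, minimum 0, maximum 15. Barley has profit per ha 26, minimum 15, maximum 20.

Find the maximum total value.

Meeting every minimum uses 10+5+5+5+5+0+15 = 45 ha, leaving 100.
Highest profit per ha first: Soy 27 > Barley 26 > Rice 17 > Wheat 14 > Sorghum 11 > Canola 9 > Oats 4.
Soy takes 65 more to reach its cap of 70 — 35 left.
Barley takes 5 more to reach its cap of 20 — 30 left.
Give Rice 5 more to hit its cap of 15 — 25 left.
Give Wheat 15 more to hit its cap of 20 — 10 left.
Only 10 left; Sorghum takes them to reach 15.
Total = 17×15 + 27×70 + 11×15 + 14×20 + 4×5 + 26×20 = 3130.

3130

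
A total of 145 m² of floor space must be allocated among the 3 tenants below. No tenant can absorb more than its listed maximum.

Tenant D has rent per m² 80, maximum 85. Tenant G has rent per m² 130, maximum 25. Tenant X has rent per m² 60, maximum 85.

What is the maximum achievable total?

Order the tenants by rent per m²: Tenant G 130 > Tenant D 80 > Tenant X 60.
Tenant G: +25 to 25 (cap) → 120 left.
Give Tenant D 85 to hit its cap of 85 → 35 left.
Tenant X has room for 85 but only 35 remain, so it gets 35.
Total = 80×85 + 130×25 + 60×35 = 12150.

12150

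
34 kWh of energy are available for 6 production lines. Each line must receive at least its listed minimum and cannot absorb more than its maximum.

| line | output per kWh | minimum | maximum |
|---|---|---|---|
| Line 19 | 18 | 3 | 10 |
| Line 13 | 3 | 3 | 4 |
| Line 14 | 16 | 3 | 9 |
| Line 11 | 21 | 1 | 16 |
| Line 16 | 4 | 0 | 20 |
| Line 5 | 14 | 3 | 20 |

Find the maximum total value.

Meeting every minimum uses 3+3+3+1+0+3 = 13 kWh, leaving 21.
Order the production lines by output per kWh: Line 11 21 > Line 19 18 > Line 14 16 > Line 5 14 > Line 16 4 > Line 13 3.
Give Line 11 15 more to hit its cap of 16 — 6 left.
Line 19 has room for 7 more but only 6 remain, so it gets 9.
Total = 18×9 + 3×3 + 16×3 + 21×16 + 14×3 = 597.

597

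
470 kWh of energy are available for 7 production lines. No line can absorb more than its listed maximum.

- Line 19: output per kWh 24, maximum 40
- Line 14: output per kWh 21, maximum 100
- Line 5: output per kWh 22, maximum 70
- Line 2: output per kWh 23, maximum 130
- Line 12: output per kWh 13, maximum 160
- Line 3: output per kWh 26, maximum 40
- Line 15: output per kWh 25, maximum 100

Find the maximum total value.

10920

Order the production lines by output per kWh: Line 3 26 > Line 15 25 > Line 19 24 > Line 2 23 > Line 5 22 > Line 14 21 > Line 12 13.
Line 3: +40 to 40 (cap) → 430 left.
Line 15: +100 to 100 (cap) → 330 left.
Give Line 19 40 to hit its cap of 40 → 290 left.
Line 2: +130 to 130 (cap) → 160 left.
Give Line 5 70 to hit its cap of 70 → 90 left.
Line 14: +90 (room for 100) → 90. Pool exhausted.
Total = 24×40 + 21×90 + 22×70 + 23×130 + 26×40 + 25×100 = 10920.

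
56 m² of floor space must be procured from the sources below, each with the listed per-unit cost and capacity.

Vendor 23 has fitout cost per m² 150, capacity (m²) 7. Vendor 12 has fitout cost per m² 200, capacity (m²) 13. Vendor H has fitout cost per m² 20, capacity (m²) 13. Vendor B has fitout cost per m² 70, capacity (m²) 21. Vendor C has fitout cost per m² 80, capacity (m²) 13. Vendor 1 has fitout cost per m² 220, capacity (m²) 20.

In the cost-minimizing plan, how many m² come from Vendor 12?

Fill from the cheapest source first.
Vendor H (20): use full 13 — 43 m² to go.
Vendor B at 70: take all 21 m² — 22 still needed.
Take 13 from Vendor C at 80 — need 9 more.
Vendor 23 at 150: take all 7 m² — 2 still needed.
Vendor 12 (200): take the remaining 2 — done.
Vendor 1: unused.

2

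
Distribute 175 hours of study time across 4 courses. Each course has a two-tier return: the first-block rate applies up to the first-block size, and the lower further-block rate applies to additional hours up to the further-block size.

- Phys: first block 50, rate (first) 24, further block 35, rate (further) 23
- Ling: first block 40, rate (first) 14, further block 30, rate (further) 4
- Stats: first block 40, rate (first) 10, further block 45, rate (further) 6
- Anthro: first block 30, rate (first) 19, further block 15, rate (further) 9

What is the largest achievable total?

3335

Rank every tier by rate: Phys/T1 24 > Phys/T2 23 > Anthro/T1 19 > Ling/T1 14 > Stats/T1 10 > Anthro/T2 9 > Stats/T2 6 > Ling/T2 4.
Fill Phys T1 block (50 at 24) ; 125 left.
Phys T2 at 23: fill all 35 ; 90 left.
Anthro/T1 (19): +30 ; 60 left.
Ling/T1 (14): +40 ; 20 left.
Stats T1 at 10: only 20 left, fill 20.
Total = 24×50 + 23×35 + 19×30 + 14×40 + 10×20 = 3335.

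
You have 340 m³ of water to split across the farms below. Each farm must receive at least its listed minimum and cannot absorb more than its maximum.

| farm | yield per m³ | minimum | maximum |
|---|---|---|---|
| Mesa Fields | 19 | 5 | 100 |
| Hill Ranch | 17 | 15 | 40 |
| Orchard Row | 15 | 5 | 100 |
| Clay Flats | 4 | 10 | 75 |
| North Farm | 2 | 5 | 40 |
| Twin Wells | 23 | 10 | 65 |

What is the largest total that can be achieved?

5705

Meeting every minimum uses 5+15+5+10+5+10 = 50 m³, leaving 290.
Highest yield per m³ first: Twin Wells 23 > Mesa Fields 19 > Hill Ranch 17 > Orchard Row 15 > Clay Flats 4 > North Farm 2.
Give Twin Wells 55 more to hit its cap of 65 ; 235 left.
Mesa Fields takes 95 more to reach its cap of 100 ; 140 left.
Give Hill Ranch 25 more to hit its cap of 40 ; 115 left.
Give Orchard Row 95 more to hit its cap of 100 ; 20 left.
Only 20 left; Clay Flats takes them to reach 30.
Total = 19×100 + 17×40 + 15×100 + 4×30 + 2×5 + 23×65 = 5705.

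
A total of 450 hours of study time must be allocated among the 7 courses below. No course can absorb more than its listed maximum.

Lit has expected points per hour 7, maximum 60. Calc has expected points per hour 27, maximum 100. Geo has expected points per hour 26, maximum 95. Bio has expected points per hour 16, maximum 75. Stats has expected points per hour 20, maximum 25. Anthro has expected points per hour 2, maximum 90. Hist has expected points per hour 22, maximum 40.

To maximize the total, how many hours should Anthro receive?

Highest expected points per hour first: Calc 27 > Geo 26 > Hist 22 > Stats 20 > Bio 16 > Lit 7 > Anthro 2.
Calc: +100 to 100 (cap) ; 350 left.
Geo takes 95 to reach its cap of 95 ; 255 left.
Hist: +40 to 40 (cap) ; 215 left.
Stats: +25 to 25 (cap) ; 190 left.
Bio: +75 to 75 (cap) ; 115 left.
Lit takes 60 to reach its cap of 60 ; 55 left.
Anthro: +55 (room for 90) → 55. Pool exhausted.

55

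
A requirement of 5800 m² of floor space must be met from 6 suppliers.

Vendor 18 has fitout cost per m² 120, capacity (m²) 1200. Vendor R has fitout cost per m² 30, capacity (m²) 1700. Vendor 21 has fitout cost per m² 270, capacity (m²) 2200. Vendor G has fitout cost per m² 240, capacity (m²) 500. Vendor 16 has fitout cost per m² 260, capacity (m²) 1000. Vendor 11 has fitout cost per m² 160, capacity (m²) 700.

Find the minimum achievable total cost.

Fill from the cheapest supplier first.
Vendor R (30): use full 1700 ; 4100 m² to go.
Vendor 18 (120): use full 1200 ; 2900 m² to go.
Vendor 11 (160): use full 700 ; 2200 m² to go.
Vendor G at 240: take all 500 m² ; 1700 still needed.
Vendor 16 (260): use full 1000 ; 700 m² to go.
Take 700 from Vendor 21 at 270 to finish.
Cost = 1700×30 + 1200×120 + 700×160 + 500×240 + 1000×260 + 700×270 = 876000.

876000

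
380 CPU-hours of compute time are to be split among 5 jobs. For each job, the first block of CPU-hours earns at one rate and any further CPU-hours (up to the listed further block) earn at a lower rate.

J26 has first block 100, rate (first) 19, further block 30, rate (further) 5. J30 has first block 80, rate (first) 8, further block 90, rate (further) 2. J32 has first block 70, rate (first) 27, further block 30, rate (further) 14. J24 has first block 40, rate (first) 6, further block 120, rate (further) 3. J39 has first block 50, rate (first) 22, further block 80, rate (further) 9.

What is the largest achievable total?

6430

Order all 10 blocks by rate: J32/first 27 > J39/first 22 > J26/first 19 > J32/second 14 > J39/second 9 > J30/first 8 > J24/first 6 > J26/second 5 > J24/second 3 > J30/second 2.
Fill J32 first block (70 at 27) — 310 left.
J39/first (22): +50 — 260 left.
J26 first at 19: fill all 100 — 160 left.
J32 second at 14: fill all 30 — 130 left.
J39/second (9): +80 — 50 left.
50 remain; put them into J30 first at 8.
Total = 27×70 + 22×50 + 19×100 + 14×30 + 9×80 + 8×50 = 6430.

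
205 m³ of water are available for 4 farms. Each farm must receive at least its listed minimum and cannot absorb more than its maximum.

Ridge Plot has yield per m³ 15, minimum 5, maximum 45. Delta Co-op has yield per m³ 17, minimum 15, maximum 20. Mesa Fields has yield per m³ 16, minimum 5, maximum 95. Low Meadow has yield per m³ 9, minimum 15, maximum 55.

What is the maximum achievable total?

2940

Meeting every minimum uses 5+15+5+15 = 40 m³, leaving 165.
Highest yield per m³ first: Delta Co-op 17 > Mesa Fields 16 > Ridge Plot 15 > Low Meadow 9.
Give Delta Co-op 5 more to hit its cap of 20 — 160 left.
Mesa Fields takes 90 more to reach its cap of 95 — 70 left.
Ridge Plot: +40 to 45 (cap) — 30 left.
Low Meadow: +30 (room for 40) → 45. Pool exhausted.
Total = 15×45 + 17×20 + 16×95 + 9×45 = 2940.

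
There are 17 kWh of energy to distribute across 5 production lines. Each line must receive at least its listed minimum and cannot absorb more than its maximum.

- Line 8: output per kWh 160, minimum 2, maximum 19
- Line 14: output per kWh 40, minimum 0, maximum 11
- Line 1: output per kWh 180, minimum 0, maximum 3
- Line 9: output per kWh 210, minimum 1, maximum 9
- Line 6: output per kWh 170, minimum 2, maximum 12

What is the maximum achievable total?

3260

Meeting every minimum uses 2+0+0+1+2 = 5 kWh, leaving 12.
Order the production lines by output per kWh: Line 9 210 > Line 1 180 > Line 6 170 > Line 8 160 > Line 14 40.
Line 9 takes 8 more to reach its cap of 9 — 4 left.
Line 1: +3 to 3 (cap) — 1 left.
Line 6: +1 (room for 10) → 3. Pool exhausted.
Total = 160×2 + 180×3 + 210×9 + 170×3 = 3260.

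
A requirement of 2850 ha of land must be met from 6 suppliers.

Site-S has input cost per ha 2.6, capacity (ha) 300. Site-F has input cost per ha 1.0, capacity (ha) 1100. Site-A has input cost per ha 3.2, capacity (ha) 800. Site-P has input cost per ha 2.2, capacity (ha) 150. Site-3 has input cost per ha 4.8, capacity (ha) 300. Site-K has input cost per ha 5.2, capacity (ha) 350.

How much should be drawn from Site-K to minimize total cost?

Fill from the cheapest supplier first.
Site-F (1.0): use full 1100 — 1750 ha to go.
Site-P at 2.2: take all 150 ha — 1600 still needed.
Site-S at 2.6: take all 300 ha — 1300 still needed.
Take 800 from Site-A at 3.2 — need 500 more.
Take 300 from Site-3 at 4.8 — need 200 more.
Site-K (5.2): take the remaining 200 — done.

200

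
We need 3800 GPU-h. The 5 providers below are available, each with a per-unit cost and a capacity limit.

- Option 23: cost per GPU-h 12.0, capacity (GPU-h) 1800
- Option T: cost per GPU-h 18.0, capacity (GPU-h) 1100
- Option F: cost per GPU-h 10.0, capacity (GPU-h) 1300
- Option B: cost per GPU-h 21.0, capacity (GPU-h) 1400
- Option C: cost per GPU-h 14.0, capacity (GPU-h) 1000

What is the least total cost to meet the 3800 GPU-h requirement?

Use providers in increasing cost order.
Option F at 10.0: take all 1300 GPU-h — 2500 still needed.
Option 23 (12.0): use full 1800 — 700 GPU-h to go.
Option C (14.0): take the remaining 700 — done.
Option T, Option B: unused.
Cost = 1300×10.0 + 1800×12.0 + 700×14.0 = 44400.

44400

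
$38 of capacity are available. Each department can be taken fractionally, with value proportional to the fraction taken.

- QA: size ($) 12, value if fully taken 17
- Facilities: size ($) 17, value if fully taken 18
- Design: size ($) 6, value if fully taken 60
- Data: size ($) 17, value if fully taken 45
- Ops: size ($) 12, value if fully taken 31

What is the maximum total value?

140.25

Sort by value density: Design 60/6≈10, Data 45/17≈2.65, Ops 31/12≈2.58, QA 17/12≈1.42, Facilities 18/17≈1.06.
Design: take in full, 6 $ for value 60 ; 32 left.
All 17 $ of Data fit (value 45) ; 15 remain.
Take all of Ops (12 $, value 31) ; 3 $ left.
Fill the last 3 $ with part of QA: 3/12 of it earns 4.25.
Total value = 140.25.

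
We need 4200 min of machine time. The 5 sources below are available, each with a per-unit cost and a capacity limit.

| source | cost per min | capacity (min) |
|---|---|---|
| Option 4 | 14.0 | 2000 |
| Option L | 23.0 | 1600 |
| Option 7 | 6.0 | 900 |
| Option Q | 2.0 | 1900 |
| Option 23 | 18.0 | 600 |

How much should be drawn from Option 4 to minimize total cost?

1400

Use sources in increasing cost order.
Take 1900 from Option Q at 2.0 ; need 2300 more.
Option 7 at 6.0: take all 900 min ; 1400 still needed.
Option 4 (14.0): take the remaining 1400 ; done.
Option 23, Option L: unused.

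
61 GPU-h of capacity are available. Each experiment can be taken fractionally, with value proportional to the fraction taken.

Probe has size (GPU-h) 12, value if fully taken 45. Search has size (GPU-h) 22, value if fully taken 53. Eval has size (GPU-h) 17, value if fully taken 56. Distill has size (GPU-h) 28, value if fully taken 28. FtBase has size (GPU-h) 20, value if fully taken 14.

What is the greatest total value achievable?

Rank by value-to-size ratio: Probe 45/12≈3.75, Eval 56/17≈3.29, Search 53/22≈2.41, Distill 28/28≈1, FtBase 14/20≈0.7.
Take all of Probe (12 GPU-h, value 45) ; 49 GPU-h left.
Eval: take in full, 17 GPU-h for value 56 ; 32 left.
Take all of Search (22 GPU-h, value 53) ; 10 GPU-h left.
Fill the last 10 GPU-h with part of Distill: 10/28 of it earns 10.
Total value = 164.

164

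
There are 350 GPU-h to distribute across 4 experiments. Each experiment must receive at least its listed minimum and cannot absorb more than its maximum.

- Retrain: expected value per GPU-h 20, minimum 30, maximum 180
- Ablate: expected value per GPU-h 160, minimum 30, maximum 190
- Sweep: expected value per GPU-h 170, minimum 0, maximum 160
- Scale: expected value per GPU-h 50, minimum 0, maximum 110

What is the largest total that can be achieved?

Meeting every minimum uses 30+30+0+0 = 60 GPU-h, leaving 290.
Highest expected value per GPU-h first: Sweep 170 > Ablate 160 > Scale 50 > Retrain 20.
Sweep: +160 to 160 (cap) — 130 left.
Ablate has room for 160 more but only 130 remain, so it gets 160.
Total = 20×30 + 160×160 + 170×160 = 53400.

53400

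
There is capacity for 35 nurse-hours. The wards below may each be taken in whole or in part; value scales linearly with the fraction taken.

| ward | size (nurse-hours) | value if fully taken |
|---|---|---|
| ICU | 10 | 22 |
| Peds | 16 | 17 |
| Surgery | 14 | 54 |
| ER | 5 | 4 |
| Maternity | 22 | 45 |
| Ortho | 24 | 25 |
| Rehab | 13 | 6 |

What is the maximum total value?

Rank by value-to-size ratio: Surgery 54/14≈3.86, ICU 22/10≈2.2, Maternity 45/22≈2.05, Peds 17/16≈1.06, Ortho 25/24≈1.04, ER 4/5≈0.8, Rehab 6/13≈0.462.
Take all of Surgery (14 nurse-hours, value 54) — 21 nurse-hours left.
All 10 nurse-hours of ICU fit (value 22) — 11 remain.
11 nurse-hours left: a 11/22 share of Maternity gives 45×11/22 = 22.5.
Total value = 98.5.

98.5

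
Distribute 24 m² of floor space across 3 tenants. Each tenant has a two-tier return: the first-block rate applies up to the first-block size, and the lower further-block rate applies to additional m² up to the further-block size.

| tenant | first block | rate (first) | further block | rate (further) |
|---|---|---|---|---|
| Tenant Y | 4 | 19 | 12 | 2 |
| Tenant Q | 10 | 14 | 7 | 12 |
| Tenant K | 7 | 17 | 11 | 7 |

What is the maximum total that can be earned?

371

Order all 6 blocks by rate: Tenant Y/tier1 19 > Tenant K/tier1 17 > Tenant Q/tier1 14 > Tenant Q/tier2 12 > Tenant K/tier2 7 > Tenant Y/tier2 2.
Fill Tenant Y tier1 block (4 at 19) — 20 left.
Tenant K tier1 at 17: fill all 7 — 13 left.
Tenant Q tier1 at 14: fill all 10 — 3 left.
Tenant Q/tier2: +3 of 7 at 12; pool empty.
Total = 19×4 + 17×7 + 14×10 + 12×3 = 371.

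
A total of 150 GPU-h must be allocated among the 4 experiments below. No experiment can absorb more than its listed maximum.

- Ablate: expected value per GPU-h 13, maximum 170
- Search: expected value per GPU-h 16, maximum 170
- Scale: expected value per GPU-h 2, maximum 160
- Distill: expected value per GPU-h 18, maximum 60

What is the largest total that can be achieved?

Highest expected value per GPU-h first: Distill 18 > Search 16 > Ablate 13 > Scale 2.
Distill takes 60 to reach its cap of 60 ; 90 left.
Only 90 left; Search takes them to reach 90.
Total = 16×90 + 18×60 = 2520.

2520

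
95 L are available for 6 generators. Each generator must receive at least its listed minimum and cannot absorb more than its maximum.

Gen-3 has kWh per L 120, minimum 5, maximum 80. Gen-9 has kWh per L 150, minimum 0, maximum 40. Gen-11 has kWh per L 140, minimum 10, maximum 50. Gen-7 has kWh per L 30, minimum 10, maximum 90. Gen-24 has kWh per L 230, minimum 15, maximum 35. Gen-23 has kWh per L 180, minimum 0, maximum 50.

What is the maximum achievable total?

16650

Meeting every minimum uses 5+0+10+10+15+0 = 40 L, leaving 55.
Highest kWh per L first: Gen-24 230 > Gen-23 180 > Gen-9 150 > Gen-11 140 > Gen-3 120 > Gen-7 30.
Gen-24: +20 to 35 (cap) ; 35 left.
Gen-23: +35 (room for 50) → 35. Pool exhausted.
Total = 120×5 + 140×10 + 30×10 + 230×35 + 180×35 = 16650.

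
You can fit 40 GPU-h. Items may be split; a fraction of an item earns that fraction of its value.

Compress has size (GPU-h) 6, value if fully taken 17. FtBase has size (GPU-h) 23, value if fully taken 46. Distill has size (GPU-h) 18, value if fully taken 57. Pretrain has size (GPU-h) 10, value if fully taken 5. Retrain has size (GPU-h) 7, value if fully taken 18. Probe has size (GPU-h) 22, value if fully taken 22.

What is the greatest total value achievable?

Rank by value-to-size ratio: Distill 57/18≈3.17, Compress 17/6≈2.83, Retrain 18/7≈2.57, FtBase 46/23≈2, Probe 22/22≈1, Pretrain 5/10≈0.5.
Distill: take in full, 18 GPU-h for value 57 — 22 left.
Compress: take in full, 6 GPU-h for value 17 — 16 left.
Retrain: take in full, 7 GPU-h for value 18 — 9 left.
Only 9 GPU-h remain; take 9/23 of FtBase for value 46×9/23 = 18.
Total value = 110.

110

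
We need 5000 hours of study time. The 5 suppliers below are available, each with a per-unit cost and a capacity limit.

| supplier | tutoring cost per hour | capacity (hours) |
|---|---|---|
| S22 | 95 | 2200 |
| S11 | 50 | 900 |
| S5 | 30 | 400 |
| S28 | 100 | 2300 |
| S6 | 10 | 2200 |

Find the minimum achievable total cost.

Fill from the cheapest supplier first.
Take 2200 from S6 at 10 → need 2800 more.
S5 at 30: take all 400 hours → 2400 still needed.
S11 (50): use full 900 → 1500 hours to go.
Take 1500 from S22 at 95 to finish.
S28: unused.
Cost = 2200×10 + 400×30 + 900×50 + 1500×95 = 221500.

221500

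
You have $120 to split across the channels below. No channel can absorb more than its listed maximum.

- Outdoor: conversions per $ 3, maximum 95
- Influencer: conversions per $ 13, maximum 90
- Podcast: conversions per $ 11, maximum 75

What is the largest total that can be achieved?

Highest conversions per $ first: Influencer 13 > Podcast 11 > Outdoor 3.
Give Influencer 90 to hit its cap of 90 — 30 left.
Only 30 left; Podcast takes them to reach 30.
Total = 13×90 + 11×30 = 1500.

1500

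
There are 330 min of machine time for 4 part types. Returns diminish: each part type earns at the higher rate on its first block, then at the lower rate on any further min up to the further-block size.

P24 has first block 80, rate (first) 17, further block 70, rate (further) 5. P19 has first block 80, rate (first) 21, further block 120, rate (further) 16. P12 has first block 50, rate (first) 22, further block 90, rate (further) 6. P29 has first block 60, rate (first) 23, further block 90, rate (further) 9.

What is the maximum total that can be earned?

6480

Order all 8 blocks by rate: P29/first 23 > P12/first 22 > P19/first 21 > P24/first 17 > P19/second 16 > P29/second 9 > P12/second 6 > P24/second 5.
Fill P29 first block (60 at 23) ; 270 left.
Fill P12 first block (50 at 22) ; 220 left.
P19 first at 21: fill all 80 ; 140 left.
Fill P24 first block (80 at 17) ; 60 left.
P19/second: +60 of 120 at 16; pool empty.
Total = 23×60 + 22×50 + 21×80 + 17×80 + 16×60 = 6480.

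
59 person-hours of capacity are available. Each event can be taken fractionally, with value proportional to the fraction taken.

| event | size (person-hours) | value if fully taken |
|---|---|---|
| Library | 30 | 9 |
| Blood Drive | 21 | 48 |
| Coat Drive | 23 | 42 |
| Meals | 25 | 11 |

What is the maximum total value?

96.6

Sort by value density: Blood Drive 48/21≈2.29, Coat Drive 42/23≈1.83, Meals 11/25≈0.44, Library 9/30≈0.3.
All 21 person-hours of Blood Drive fit (value 48) ; 38 remain.
All 23 person-hours of Coat Drive fit (value 42) ; 15 remain.
15 person-hours left: a 15/25 share of Meals gives 11×15/25 = 6.6.
Total value = 96.6.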